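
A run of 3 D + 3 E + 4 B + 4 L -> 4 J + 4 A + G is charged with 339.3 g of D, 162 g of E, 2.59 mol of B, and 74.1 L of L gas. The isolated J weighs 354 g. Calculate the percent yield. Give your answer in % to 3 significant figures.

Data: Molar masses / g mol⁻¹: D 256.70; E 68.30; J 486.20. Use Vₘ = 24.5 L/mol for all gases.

41.3 %

n(D) = 339.3 / 256.70 = 1.322 mol
n(E) = 162.0 / 68.30 = 2.372 mol
n(B) = 2.590 mol
n(L) = 74.10 / 24.5 = 3.024 mol
n/ν for D = 1.322/3 = 0.4407
n/ν for E = 2.372/3 = 0.7907
n/ν for B = 2.590/4 = 0.6475
n/ν for L = 3.024/4 = 0.7560
Smallest n/ν is D → limiting reagent.
theoretical n(J) = (4/3) × 1.322 = 1.763 mol → 857.2 g
% yield = 354 / 857.2 × 100 = 41.30 %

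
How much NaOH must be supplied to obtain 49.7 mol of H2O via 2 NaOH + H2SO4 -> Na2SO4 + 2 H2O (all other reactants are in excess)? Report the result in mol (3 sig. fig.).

n(H2O) = 49.70 mol
n(NaOH) = (2/2) × 49.70 = 49.70 mol

49.7 mol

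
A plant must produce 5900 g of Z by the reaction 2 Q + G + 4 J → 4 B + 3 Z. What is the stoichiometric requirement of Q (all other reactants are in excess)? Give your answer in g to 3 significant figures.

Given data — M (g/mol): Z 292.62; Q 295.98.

3980 g

n(Z) = 5900 / 292.62 = 20.16 mol
n(Q) = (2/3) × 20.16 = 13.44 mol
mass = 13.44 × 295.98 = 3978 g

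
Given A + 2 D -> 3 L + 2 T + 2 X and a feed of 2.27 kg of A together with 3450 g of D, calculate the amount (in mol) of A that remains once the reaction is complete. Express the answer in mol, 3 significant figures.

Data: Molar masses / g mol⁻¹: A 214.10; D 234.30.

3.24 mol

n(A) = 2.270×1000 / 214.10 = 10.60 mol
n(D) = 3450 / 234.30 = 14.72 mol
n/ν for A = 10.60/1 = 10.60
n/ν for D = 14.72/2 = 7.360
Smallest n/ν is D → limiting reagent.
A consumed = (1/2) × 14.72 = 7.360 mol
A remaining = 10.60 − 7.360 = 3.240 mol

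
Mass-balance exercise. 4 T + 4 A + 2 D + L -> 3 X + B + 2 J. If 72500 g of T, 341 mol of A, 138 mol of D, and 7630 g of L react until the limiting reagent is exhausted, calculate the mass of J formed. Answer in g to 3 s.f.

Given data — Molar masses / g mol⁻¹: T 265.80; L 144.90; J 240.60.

25300 g

n(T) = 72500 / 265.80 = 272.8 mol
n(A) = 341.0 mol
n(D) = 138.0 mol
n(L) = 7630 / 144.90 = 52.66 mol
n/ν → T: 68.20, A: 85.25, D: 69.00, L: 52.66; L is limiting.
n(J) = (2/1) × 52.66 = 105.3 mol
mass = 105.3 × 240.60 = 25340 g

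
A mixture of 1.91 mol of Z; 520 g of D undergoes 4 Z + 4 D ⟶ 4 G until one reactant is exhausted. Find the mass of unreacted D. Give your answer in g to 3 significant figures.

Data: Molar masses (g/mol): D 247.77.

n(Z) = 1.910 mol
n(D) = 520.0 / 247.77 = 2.099 mol
n/ν for Z = 1.910/4 = 0.4775
n/ν for D = 2.099/4 = 0.5248
Smallest n/ν is Z → limiting reagent.
D consumed = (4/4) × 1.910 = 1.910 mol
D remaining = 2.099 − 1.910 = 0.1890 mol
mass = 0.1890 × 247.77 = 46.83 g

46.8 g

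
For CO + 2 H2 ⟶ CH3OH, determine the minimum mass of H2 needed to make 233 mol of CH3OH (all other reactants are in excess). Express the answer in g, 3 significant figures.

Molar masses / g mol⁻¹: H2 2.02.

941 g

n(CH3OH) = 233.0 mol
n(H2) = (2/1) × 233.0 = 466.0 mol
mass = 466.0 × 2.02 = 941.3 g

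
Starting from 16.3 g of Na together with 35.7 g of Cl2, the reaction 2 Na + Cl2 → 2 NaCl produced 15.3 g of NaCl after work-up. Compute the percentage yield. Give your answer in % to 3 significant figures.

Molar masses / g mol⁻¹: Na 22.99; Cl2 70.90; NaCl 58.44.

36.9 %

n(Na) = 16.30 / 22.99 = 0.7090 mol
n(Cl2) = 35.70 / 70.90 = 0.5035 mol
n/ν for Na = 0.7090/2 = 0.3545
n/ν for Cl2 = 0.5035/1 = 0.5035
Smallest n/ν is Na → limiting reagent.
theoretical n(NaCl) = (2/2) × 0.7090 = 0.7090 mol → 41.43 g
% yield = 15.3 / 41.43 × 100 = 36.93 %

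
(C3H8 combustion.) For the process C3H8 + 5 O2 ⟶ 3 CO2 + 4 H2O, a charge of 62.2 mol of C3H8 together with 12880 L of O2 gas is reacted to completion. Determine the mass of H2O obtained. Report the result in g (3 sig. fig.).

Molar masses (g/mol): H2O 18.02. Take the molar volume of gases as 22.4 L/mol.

4480 g

n(C3H8) = 62.20 mol
n(O2) = 12880 / 22.4 = 575.0 mol
n/ν → C3H8: 62.20, O2: 115.0; C3H8 is limiting.
n(H2O) = (4/1) × 62.20 = 248.8 mol
mass = 248.8 × 18.02 = 4483 g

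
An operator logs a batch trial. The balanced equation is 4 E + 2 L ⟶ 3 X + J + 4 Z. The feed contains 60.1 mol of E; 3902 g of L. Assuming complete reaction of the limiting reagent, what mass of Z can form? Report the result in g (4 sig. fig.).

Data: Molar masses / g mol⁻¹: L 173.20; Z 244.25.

11010 g

n(E) = 60.10 mol
n(L) = 3902 / 173.20 = 22.53 mol
n/ν for E = 60.10/4 = 15.03
n/ν for L = 22.53/2 = 11.27
Smallest n/ν is L → limiting reagent.
n(Z) = (4/2) × 22.53 = 45.06 mol
mass = 45.06 × 244.25 = 11010 g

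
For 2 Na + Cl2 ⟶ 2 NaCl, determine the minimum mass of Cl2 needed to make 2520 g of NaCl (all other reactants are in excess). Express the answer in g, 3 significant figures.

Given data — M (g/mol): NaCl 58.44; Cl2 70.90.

n(NaCl) = 2520 / 58.44 = 43.12 mol
n(Cl2) = (1/2) × 43.12 = 21.56 mol
mass = 21.56 × 70.90 = 1529 g

1530 g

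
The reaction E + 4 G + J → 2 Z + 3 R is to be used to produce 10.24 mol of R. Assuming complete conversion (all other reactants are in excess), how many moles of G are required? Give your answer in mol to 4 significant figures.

n(R) = 10.24 mol
n(G) = (4/3) × 10.24 = 13.65 mol

13.65 mol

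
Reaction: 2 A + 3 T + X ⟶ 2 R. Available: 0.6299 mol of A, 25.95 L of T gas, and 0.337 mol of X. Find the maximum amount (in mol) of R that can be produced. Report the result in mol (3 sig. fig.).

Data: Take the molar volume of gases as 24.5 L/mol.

0.630 mol

n(A) = 0.6299 mol
n(T) = 25.95 / 24.5 = 1.059 mol
n(X) = 0.3370 mol
n/ν for A = 0.6299/2 = 0.3150
n/ν for T = 1.059/3 = 0.3530
n/ν for X = 0.3370/1 = 0.3370
Smallest n/ν is A → limiting reagent.
n(R) = (2/2) × 0.6299 = 0.6299 mol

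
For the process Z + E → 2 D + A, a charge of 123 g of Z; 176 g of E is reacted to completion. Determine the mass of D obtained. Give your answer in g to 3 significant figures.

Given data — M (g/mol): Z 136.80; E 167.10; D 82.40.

n(Z) = 123.0 / 136.80 = 0.8991 mol
n(E) = 176.0 / 167.10 = 1.053 mol
n/ν → Z: 0.8991, E: 1.053; Z is limiting.
n(D) = (2/1) × 0.8991 = 1.798 mol
mass = 1.798 × 82.40 = 148.2 g

148 g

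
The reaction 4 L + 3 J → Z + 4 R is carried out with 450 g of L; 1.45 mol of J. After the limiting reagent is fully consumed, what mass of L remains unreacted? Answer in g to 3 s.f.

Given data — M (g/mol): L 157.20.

n(L) = 450.0 / 157.20 = 2.863 mol
n(J) = 1.450 mol
n/ν → L: 0.7158, J: 0.4833; J is limiting.
L consumed = (4/3) × 1.450 = 1.933 mol
L remaining = 2.863 − 1.933 = 0.9300 mol
mass = 0.9300 × 157.20 = 146.2 g

146 g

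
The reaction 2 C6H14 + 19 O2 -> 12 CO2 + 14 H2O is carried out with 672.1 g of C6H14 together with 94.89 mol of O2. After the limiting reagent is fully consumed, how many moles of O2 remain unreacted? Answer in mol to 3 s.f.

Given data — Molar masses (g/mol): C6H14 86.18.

n(C6H14) = 672.1 / 86.18 = 7.799 mol
n(O2) = 94.89 mol
n/ν for C6H14 = 7.799/2 = 3.900
n/ν for O2 = 94.89/19 = 4.994
Smallest n/ν is C6H14 → limiting reagent.
O2 consumed = (19/2) × 7.799 = 74.09 mol
O2 remaining = 94.89 − 74.09 = 20.80 mol

20.8 mol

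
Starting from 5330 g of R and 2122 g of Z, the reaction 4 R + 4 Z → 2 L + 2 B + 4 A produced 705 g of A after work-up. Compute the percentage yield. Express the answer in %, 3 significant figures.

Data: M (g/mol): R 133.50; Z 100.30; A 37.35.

89.2 %

n(R) = 5330 / 133.50 = 39.93 mol
n(Z) = 2122 / 100.30 = 21.16 mol
n/ν for R = 39.93/4 = 9.983
n/ν for Z = 21.16/4 = 5.290
Smallest n/ν is Z → limiting reagent.
theoretical n(A) = (4/4) × 21.16 = 21.16 mol → 790.3 g
% yield = 705 / 790.3 × 100 = 89.21 %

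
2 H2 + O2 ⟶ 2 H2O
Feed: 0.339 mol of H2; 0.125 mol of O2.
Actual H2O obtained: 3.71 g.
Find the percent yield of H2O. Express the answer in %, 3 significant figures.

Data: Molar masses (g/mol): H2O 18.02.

82.4 %

n(H2) = 0.3390 mol
n(O2) = 0.1250 mol
n/ν for H2 = 0.3390/2 = 0.1695
n/ν for O2 = 0.1250/1 = 0.1250
Smallest n/ν is O2 → limiting reagent.
theoretical n(H2O) = (2/1) × 0.1250 = 0.2500 mol → 4.505 g
% yield = 3.71 / 4.505 × 100 = 82.35 %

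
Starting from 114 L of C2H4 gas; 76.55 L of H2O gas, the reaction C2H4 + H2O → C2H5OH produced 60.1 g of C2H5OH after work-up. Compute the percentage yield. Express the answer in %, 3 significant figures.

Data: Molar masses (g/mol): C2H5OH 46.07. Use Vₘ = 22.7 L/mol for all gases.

38.7 %

n(C2H4) = 114.0 / 22.7 = 5.022 mol
n(H2O) = 76.55 / 22.7 = 3.372 mol
n/ν for C2H4 = 5.022/1 = 5.022
n/ν for H2O = 3.372/1 = 3.372
Smallest n/ν is H2O → limiting reagent.
theoretical n(C2H5OH) = (1/1) × 3.372 = 3.372 mol → 155.3 g
% yield = 60.1 / 155.3 × 100 = 38.70 %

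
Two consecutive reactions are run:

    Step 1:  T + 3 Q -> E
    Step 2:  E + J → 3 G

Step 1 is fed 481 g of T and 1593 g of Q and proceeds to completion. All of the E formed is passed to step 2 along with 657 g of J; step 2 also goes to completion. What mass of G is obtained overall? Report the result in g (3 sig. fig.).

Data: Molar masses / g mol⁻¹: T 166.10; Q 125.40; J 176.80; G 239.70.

Step 1:
n(T) = 481.0 / 166.10 = 2.896 mol
n(Q) = 1593 / 125.40 = 12.70 mol
n/ν → T: 2.896, Q: 4.233; T is limiting.
n(E) produced = (1/1) × 2.896 = 2.896 mol
Step 2:
n(E) available = 2.896 mol
n(J) = 657.0 / 176.80 = 3.716 mol
n/ν → E: 2.896, J: 3.716; E is limiting.
n(G) = (3/1) × 2.896 = 8.688 mol
mass = 8.688 × 239.70 = 2083 g

2080 g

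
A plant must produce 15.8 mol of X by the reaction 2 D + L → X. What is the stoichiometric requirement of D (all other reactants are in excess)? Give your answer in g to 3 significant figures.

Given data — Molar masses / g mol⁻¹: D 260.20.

n(X) = 15.80 mol
n(D) = (2/1) × 15.80 = 31.60 mol
mass = 31.60 × 260.20 = 8222 g

8220 g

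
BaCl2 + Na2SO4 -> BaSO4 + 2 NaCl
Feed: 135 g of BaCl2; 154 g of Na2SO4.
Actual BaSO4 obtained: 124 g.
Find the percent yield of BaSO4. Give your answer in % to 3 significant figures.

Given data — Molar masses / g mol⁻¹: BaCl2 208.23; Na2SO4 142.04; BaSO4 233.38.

82.0 %

n(BaCl2) = 135.0 / 208.23 = 0.6483 mol
n(Na2SO4) = 154.0 / 142.04 = 1.084 mol
n/ν → BaCl2: 0.6483, Na2SO4: 1.084; BaCl2 is limiting.
theoretical n(BaSO4) = (1/1) × 0.6483 = 0.6483 mol → 151.3 g
% yield = 124 / 151.3 × 100 = 81.96 %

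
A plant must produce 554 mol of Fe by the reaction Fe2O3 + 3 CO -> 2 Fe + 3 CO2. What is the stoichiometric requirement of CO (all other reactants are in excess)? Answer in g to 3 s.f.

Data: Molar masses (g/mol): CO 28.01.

n(Fe) = 554.0 mol
n(CO) = (3/2) × 554.0 = 831.0 mol
mass = 831.0 × 28.01 = 23280 g

23300 g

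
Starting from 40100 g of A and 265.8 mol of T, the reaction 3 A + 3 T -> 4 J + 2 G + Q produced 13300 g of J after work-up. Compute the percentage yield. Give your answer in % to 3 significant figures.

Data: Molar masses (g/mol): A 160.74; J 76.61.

n(A) = 40100 / 160.74 = 249.5 mol
n(T) = 265.8 mol
n/ν for A = 249.5/3 = 83.17
n/ν for T = 265.8/3 = 88.60
Smallest n/ν is A → limiting reagent.
theoretical n(J) = (4/3) × 249.5 = 332.7 mol → 25490 g
% yield = 13300 / 25490 × 100 = 52.18 %

52.2 %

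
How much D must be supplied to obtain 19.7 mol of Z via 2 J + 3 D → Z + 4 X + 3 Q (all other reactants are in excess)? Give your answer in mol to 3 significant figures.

59.1 mol

n(Z) = 19.70 mol
n(D) = (3/1) × 19.70 = 59.10 mol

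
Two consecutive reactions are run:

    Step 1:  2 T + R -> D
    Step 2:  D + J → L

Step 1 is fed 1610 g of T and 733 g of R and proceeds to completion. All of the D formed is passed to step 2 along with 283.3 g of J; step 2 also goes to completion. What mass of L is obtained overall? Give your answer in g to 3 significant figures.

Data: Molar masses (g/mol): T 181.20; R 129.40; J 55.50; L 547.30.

2430 g

Step 1:
n(T) = 1610 / 181.20 = 8.885 mol
n(R) = 733.0 / 129.40 = 5.665 mol
n/ν for T = 8.885/2 = 4.443
n/ν for R = 5.665/1 = 5.665
Smallest n/ν is T → limiting reagent.
n(D) produced = (1/2) × 8.885 = 4.443 mol
Step 2:
n(D) available = 4.443 mol
n(J) = 283.3 / 55.50 = 5.105 mol
n/ν for D = 4.443/1 = 4.443
n/ν for J = 5.105/1 = 5.105
Smallest n/ν is D → limiting reagent.
n(L) = (1/1) × 4.443 = 4.443 mol
mass = 4.443 × 547.30 = 2432 g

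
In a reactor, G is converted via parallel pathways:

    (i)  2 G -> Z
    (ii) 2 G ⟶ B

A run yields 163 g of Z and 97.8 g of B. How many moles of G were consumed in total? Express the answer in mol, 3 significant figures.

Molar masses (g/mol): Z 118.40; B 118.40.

n(Z) = 163 / 118.40 = 1.377 mol
n(B) = 97.8 / 118.40 = 0.8260 mol
n(G) via (i) = (2/1)×1.377 = 2.754 mol
n(G) via (ii) = (2/1)×0.8260 = 1.652 mol
total n(G) = 2.754 + 1.652 = 4.406 mol

4.41 mol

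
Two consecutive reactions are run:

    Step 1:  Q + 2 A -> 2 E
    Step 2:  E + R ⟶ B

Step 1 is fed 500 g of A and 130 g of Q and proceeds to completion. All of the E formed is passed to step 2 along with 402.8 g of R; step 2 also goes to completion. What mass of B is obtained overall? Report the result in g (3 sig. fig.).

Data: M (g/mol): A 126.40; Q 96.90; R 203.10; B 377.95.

Step 1:
n(A) = 500.0 / 126.40 = 3.956 mol
n(Q) = 130.0 / 96.90 = 1.342 mol
n/ν → A: 1.978, Q: 1.342; Q is limiting.
n(E) produced = (2/1) × 1.342 = 2.684 mol
Step 2:
n(E) available = 2.684 mol
n(R) = 402.8 / 203.10 = 1.983 mol
n/ν → E: 2.684, R: 1.983; R is limiting.
n(B) = (1/1) × 1.983 = 1.983 mol
mass = 1.983 × 377.95 = 749.5 g

750 g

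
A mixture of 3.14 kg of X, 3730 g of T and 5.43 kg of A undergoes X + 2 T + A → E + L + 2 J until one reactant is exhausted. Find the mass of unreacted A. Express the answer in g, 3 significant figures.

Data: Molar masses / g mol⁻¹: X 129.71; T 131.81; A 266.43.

n(X) = 3.140×1000 / 129.71 = 24.21 mol
n(T) = 3730 / 131.81 = 28.30 mol
n(A) = 5.430×1000 / 266.43 = 20.38 mol
n/ν for X = 24.21/1 = 24.21
n/ν for T = 28.30/2 = 14.15
n/ν for A = 20.38/1 = 20.38
Smallest n/ν is T → limiting reagent.
A consumed = (1/2) × 28.30 = 14.15 mol
A remaining = 20.38 − 14.15 = 6.230 mol
mass = 6.230 × 266.43 = 1660 g

1660 g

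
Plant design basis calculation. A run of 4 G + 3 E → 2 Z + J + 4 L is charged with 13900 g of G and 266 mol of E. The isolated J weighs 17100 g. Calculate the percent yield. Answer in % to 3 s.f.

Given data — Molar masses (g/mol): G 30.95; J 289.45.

66.6 %

n(G) = 13900 / 30.95 = 449.1 mol
n(E) = 266.0 mol
n/ν for G = 449.1/4 = 112.3
n/ν for E = 266.0/3 = 88.67
Smallest n/ν is E → limiting reagent.
theoretical n(J) = (1/3) × 266.0 = 88.67 mol → 25670 g
% yield = 17100 / 25670 × 100 = 66.61 %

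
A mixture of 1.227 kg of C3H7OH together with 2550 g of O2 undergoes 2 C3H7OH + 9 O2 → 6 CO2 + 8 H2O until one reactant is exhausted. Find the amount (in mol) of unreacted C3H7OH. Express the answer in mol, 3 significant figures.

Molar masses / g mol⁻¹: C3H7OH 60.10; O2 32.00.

n(C3H7OH) = 1.227×1000 / 60.10 = 20.42 mol
n(O2) = 2550 / 32.00 = 79.69 mol
n/ν for C3H7OH = 20.42/2 = 10.21
n/ν for O2 = 79.69/9 = 8.854
Smallest n/ν is O2 → limiting reagent.
C3H7OH consumed = (2/9) × 79.69 = 17.71 mol
C3H7OH remaining = 20.42 − 17.71 = 2.710 mol

2.71 mol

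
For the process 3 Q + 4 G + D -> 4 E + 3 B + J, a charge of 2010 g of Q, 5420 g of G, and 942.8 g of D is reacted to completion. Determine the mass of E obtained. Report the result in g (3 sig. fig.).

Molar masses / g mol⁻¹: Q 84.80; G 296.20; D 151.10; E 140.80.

2580 g

n(Q) = 2010 / 84.80 = 23.70 mol
n(G) = 5420 / 296.20 = 18.30 mol
n(D) = 942.8 / 151.10 = 6.240 mol
n/ν for Q = 23.70/3 = 7.900
n/ν for G = 18.30/4 = 4.575
n/ν for D = 6.240/1 = 6.240
Smallest n/ν is G → limiting reagent.
n(E) = (4/4) × 18.30 = 18.30 mol
mass = 18.30 × 140.80 = 2577 g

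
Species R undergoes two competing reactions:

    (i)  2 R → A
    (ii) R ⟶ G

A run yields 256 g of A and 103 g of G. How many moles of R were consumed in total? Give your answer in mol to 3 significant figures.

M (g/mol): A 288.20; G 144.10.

n(A) = 256 / 288.20 = 0.8883 mol
n(G) = 103 / 144.10 = 0.7148 mol
n(R) via (i) = (2/1)×0.8883 = 1.777 mol
n(R) via (ii) = (1/1)×0.7148 = 0.7148 mol
total n(R) = 1.777 + 0.7148 = 2.492 mol

2.49 mol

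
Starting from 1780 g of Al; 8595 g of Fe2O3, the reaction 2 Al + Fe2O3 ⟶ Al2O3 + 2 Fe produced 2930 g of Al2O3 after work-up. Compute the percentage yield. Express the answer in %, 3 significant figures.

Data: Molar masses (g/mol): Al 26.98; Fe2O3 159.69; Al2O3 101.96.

n(Al) = 1780 / 26.98 = 65.97 mol
n(Fe2O3) = 8595 / 159.69 = 53.82 mol
n/ν for Al = 65.97/2 = 32.99
n/ν for Fe2O3 = 53.82/1 = 53.82
Smallest n/ν is Al → limiting reagent.
theoretical n(Al2O3) = (1/2) × 65.97 = 32.99 mol → 3364 g
% yield = 2930 / 3364 × 100 = 87.10 %

87.1 %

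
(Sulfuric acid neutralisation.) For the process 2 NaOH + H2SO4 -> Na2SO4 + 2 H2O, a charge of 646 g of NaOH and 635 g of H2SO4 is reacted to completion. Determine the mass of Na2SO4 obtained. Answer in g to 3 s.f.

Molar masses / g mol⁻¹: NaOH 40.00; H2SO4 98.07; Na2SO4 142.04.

n(NaOH) = 646.0 / 40.00 = 16.15 mol
n(H2SO4) = 635.0 / 98.07 = 6.475 mol
n/ν for NaOH = 16.15/2 = 8.075
n/ν for H2SO4 = 6.475/1 = 6.475
Smallest n/ν is H2SO4 → limiting reagent.
n(Na2SO4) = (1/1) × 6.475 = 6.475 mol
mass = 6.475 × 142.04 = 919.7 g

920 g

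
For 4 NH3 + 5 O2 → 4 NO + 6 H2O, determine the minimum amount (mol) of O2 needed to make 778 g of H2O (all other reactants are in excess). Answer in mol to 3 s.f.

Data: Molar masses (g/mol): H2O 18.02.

36.0 mol

n(H2O) = 778 / 18.02 = 43.17 mol
n(O2) = (5/6) × 43.17 = 35.98 mol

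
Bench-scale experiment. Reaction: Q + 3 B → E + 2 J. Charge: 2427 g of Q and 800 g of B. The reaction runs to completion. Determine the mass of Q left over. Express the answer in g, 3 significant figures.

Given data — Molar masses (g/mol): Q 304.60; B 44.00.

n(Q) = 2427 / 304.60 = 7.968 mol
n(B) = 800.0 / 44.00 = 18.18 mol
n/ν → Q: 7.968, B: 6.060; B is limiting.
Q consumed = (1/3) × 18.18 = 6.060 mol
Q remaining = 7.968 − 6.060 = 1.908 mol
mass = 1.908 × 304.60 = 581.2 g

581 g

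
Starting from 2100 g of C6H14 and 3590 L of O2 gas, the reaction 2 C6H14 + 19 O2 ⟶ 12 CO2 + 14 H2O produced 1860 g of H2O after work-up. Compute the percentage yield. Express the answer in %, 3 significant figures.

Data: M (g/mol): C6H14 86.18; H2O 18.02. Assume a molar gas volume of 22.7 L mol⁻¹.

88.6 %

n(C6H14) = 2100 / 86.18 = 24.37 mol
n(O2) = 3590 / 22.7 = 158.1 mol
n/ν for C6H14 = 24.37/2 = 12.19
n/ν for O2 = 158.1/19 = 8.321
Smallest n/ν is O2 → limiting reagent.
theoretical n(H2O) = (14/19) × 158.1 = 116.5 mol → 2099 g
% yield = 1860 / 2099 × 100 = 88.61 %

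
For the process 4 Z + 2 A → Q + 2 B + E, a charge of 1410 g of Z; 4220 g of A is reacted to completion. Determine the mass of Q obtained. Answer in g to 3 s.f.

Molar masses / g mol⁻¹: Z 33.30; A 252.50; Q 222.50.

1860 g

n(Z) = 1410 / 33.30 = 42.34 mol
n(A) = 4220 / 252.50 = 16.71 mol
n/ν for Z = 42.34/4 = 10.59
n/ν for A = 16.71/2 = 8.355
Smallest n/ν is A → limiting reagent.
n(Q) = (1/2) × 16.71 = 8.355 mol
mass = 8.355 × 222.50 = 1859 g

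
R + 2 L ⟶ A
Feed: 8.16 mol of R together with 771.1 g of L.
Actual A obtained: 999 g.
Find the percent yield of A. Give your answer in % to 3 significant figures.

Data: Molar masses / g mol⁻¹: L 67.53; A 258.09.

67.8 %

n(R) = 8.160 mol
n(L) = 771.1 / 67.53 = 11.42 mol
n/ν for R = 8.160/1 = 8.160
n/ν for L = 11.42/2 = 5.710
Smallest n/ν is L → limiting reagent.
theoretical n(A) = (1/2) × 11.42 = 5.710 mol → 1474 g
% yield = 999 / 1474 × 100 = 67.77 %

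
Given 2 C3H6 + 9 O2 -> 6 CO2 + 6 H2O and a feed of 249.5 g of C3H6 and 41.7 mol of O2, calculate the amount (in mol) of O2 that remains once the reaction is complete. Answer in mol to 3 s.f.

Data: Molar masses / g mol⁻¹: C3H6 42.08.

n(C3H6) = 249.5 / 42.08 = 5.929 mol
n(O2) = 41.70 mol
n/ν for C3H6 = 5.929/2 = 2.965
n/ν for O2 = 41.70/9 = 4.633
Smallest n/ν is C3H6 → limiting reagent.
O2 consumed = (9/2) × 5.929 = 26.68 mol
O2 remaining = 41.70 − 26.68 = 15.02 mol

15.0 mol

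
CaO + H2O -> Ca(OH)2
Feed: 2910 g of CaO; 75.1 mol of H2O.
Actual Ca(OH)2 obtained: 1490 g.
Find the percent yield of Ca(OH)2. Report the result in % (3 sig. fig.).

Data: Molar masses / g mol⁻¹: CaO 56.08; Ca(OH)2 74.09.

38.8 %

n(CaO) = 2910 / 56.08 = 51.89 mol
n(H2O) = 75.10 mol
n/ν for CaO = 51.89/1 = 51.89
n/ν for H2O = 75.10/1 = 75.10
Smallest n/ν is CaO → limiting reagent.
theoretical n(Ca(OH)2) = (1/1) × 51.89 = 51.89 mol → 3845 g
% yield = 1490 / 3845 × 100 = 38.75 %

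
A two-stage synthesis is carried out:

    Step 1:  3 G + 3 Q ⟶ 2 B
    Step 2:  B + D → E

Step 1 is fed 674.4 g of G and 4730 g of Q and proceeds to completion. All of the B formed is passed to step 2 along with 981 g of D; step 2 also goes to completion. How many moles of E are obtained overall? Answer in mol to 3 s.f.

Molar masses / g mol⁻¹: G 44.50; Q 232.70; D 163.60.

6.00 mol

Step 1:
n(G) = 674.4 / 44.50 = 15.16 mol
n(Q) = 4730 / 232.70 = 20.33 mol
n/ν for G = 15.16/3 = 5.053
n/ν for Q = 20.33/3 = 6.777
Smallest n/ν is G → limiting reagent.
n(B) produced = (2/3) × 15.16 = 10.11 mol
Step 2:
n(B) available = 10.11 mol
n(D) = 981.0 / 163.60 = 5.996 mol
n/ν for B = 10.11/1 = 10.11
n/ν for D = 5.996/1 = 5.996
Smallest n/ν is D → limiting reagent.
n(E) = (1/1) × 5.996 = 5.996 mol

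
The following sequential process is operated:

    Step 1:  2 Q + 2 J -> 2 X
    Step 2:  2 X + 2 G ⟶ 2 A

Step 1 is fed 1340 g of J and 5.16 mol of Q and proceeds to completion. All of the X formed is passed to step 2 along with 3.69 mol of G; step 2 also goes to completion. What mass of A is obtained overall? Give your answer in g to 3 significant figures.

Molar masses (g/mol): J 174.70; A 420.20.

1550 g

Step 1:
n(J) = 1340 / 174.70 = 7.670 mol
n(Q) = 5.160 mol
n/ν for J = 7.670/2 = 3.835
n/ν for Q = 5.160/2 = 2.580
Smallest n/ν is Q → limiting reagent.
n(X) produced = (2/2) × 5.160 = 5.160 mol
Step 2:
n(X) available = 5.160 mol
n(G) = 3.690 mol
n/ν for X = 5.160/2 = 2.580
n/ν for G = 3.690/2 = 1.845
Smallest n/ν is G → limiting reagent.
n(A) = (2/2) × 3.690 = 3.690 mol
mass = 3.690 × 420.20 = 1551 g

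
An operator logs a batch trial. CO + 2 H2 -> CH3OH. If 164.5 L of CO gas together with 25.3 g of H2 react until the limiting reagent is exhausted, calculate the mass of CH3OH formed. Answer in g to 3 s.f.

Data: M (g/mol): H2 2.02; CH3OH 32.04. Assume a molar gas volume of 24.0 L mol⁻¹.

201 g

n(CO) = 164.5 / 24.0 = 6.854 mol
n(H2) = 25.30 / 2.02 = 12.52 mol
n/ν for CO = 6.854/1 = 6.854
n/ν for H2 = 12.52/2 = 6.260
Smallest n/ν is H2 → limiting reagent.
n(CH3OH) = (1/2) × 12.52 = 6.260 mol
mass = 6.260 × 32.04 = 200.6 g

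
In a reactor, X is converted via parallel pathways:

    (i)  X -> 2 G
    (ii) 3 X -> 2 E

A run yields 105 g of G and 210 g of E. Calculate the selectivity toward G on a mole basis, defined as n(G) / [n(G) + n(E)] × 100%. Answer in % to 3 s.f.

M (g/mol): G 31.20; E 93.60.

n(G) = 105 / 31.20 = 3.365 mol
n(E) = 210 / 93.60 = 2.244 mol
selectivity = 3.365/(3.365+2.244) × 100 = 59.99 %

60.0 %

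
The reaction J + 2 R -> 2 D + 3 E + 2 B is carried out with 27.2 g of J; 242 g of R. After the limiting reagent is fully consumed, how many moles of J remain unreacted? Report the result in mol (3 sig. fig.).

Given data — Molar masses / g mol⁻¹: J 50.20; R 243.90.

0.0457 mol

n(J) = 27.20 / 50.20 = 0.5418 mol
n(R) = 242.0 / 243.90 = 0.9922 mol
n/ν for J = 0.5418/1 = 0.5418
n/ν for R = 0.9922/2 = 0.4961
Smallest n/ν is R → limiting reagent.
J consumed = (1/2) × 0.9922 = 0.4961 mol
J remaining = 0.5418 − 0.4961 = 0.04570 mol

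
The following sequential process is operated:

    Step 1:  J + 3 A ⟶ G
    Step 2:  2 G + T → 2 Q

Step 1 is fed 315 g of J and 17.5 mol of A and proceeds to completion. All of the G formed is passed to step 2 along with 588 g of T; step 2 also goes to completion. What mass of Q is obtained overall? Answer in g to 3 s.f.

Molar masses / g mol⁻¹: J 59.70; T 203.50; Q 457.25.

2410 g

Step 1:
n(J) = 315.0 / 59.70 = 5.276 mol
n(A) = 17.50 mol
n/ν → J: 5.276, A: 5.833; J is limiting.
n(G) produced = (1/1) × 5.276 = 5.276 mol
Step 2:
n(G) available = 5.276 mol
n(T) = 588.0 / 203.50 = 2.889 mol
n/ν → G: 2.638, T: 2.889; G is limiting.
n(Q) = (2/2) × 5.276 = 5.276 mol
mass = 5.276 × 457.25 = 2412 g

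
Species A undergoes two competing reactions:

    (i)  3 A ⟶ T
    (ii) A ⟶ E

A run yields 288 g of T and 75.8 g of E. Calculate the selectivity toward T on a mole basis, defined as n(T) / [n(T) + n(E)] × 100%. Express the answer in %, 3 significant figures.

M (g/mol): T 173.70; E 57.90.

n(T) = 288 / 173.70 = 1.658 mol
n(E) = 75.8 / 57.90 = 1.309 mol
selectivity = 1.658/(1.658+1.309) × 100 = 55.88 %

55.9 %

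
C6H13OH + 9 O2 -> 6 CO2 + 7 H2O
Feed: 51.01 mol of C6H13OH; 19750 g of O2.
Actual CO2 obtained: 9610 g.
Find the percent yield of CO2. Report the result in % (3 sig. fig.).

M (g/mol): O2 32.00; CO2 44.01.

71.3 %

n(C6H13OH) = 51.01 mol
n(O2) = 19750 / 32.00 = 617.2 mol
n/ν for C6H13OH = 51.01/1 = 51.01
n/ν for O2 = 617.2/9 = 68.58
Smallest n/ν is C6H13OH → limiting reagent.
theoretical n(CO2) = (6/1) × 51.01 = 306.1 mol → 13470 g
% yield = 9610 / 13470 × 100 = 71.34 %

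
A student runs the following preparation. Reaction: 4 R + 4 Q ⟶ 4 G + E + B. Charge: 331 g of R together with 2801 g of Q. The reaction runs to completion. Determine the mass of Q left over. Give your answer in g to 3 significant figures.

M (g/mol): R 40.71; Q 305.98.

313 g

n(R) = 331.0 / 40.71 = 8.131 mol
n(Q) = 2801 / 305.98 = 9.154 mol
n/ν → R: 2.033, Q: 2.289; R is limiting.
Q consumed = (4/4) × 8.131 = 8.131 mol
Q remaining = 9.154 − 8.131 = 1.023 mol
mass = 1.023 × 305.98 = 313.0 g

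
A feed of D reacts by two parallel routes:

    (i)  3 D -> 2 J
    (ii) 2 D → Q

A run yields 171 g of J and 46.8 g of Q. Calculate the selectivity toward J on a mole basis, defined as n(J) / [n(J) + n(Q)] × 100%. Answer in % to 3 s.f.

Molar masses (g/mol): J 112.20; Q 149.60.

83.0 %

n(J) = 171 / 112.20 = 1.524 mol
n(Q) = 46.8 / 149.60 = 0.3128 mol
selectivity = 1.524/(1.524+0.3128) × 100 = 82.97 %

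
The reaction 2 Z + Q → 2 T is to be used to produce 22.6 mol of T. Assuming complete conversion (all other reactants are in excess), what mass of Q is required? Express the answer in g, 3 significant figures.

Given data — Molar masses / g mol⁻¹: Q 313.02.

3540 g

n(T) = 22.60 mol
n(Q) = (1/2) × 22.60 = 11.30 mol
mass = 11.30 × 313.02 = 3537 g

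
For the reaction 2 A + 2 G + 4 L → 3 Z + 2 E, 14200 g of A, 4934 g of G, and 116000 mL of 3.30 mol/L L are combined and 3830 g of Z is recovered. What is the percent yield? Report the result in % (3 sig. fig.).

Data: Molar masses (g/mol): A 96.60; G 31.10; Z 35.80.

48.5 %

n(A) = 14200 / 96.60 = 147.0 mol
n(G) = 4934 / 31.10 = 158.6 mol
n(L) = 3.30 × 116000/1000 = 382.8 mol
n/ν for A = 147.0/2 = 73.50
n/ν for G = 158.6/2 = 79.30
n/ν for L = 382.8/4 = 95.70
Smallest n/ν is A → limiting reagent.
theoretical n(Z) = (3/2) × 147.0 = 220.5 mol → 7894 g
% yield = 3830 / 7894 × 100 = 48.52 %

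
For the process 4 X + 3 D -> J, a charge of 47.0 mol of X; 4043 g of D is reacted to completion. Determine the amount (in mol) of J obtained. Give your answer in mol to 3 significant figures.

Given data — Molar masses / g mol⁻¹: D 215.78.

6.25 mol

n(X) = 47.00 mol
n(D) = 4043 / 215.78 = 18.74 mol
n/ν → X: 11.75, D: 6.247; D is limiting.
n(J) = (1/3) × 18.74 = 6.247 mol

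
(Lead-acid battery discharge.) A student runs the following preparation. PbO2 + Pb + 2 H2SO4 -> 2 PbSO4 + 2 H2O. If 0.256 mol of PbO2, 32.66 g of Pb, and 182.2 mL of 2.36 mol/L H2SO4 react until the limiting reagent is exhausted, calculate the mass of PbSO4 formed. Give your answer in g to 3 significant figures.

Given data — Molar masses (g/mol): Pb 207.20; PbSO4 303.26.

n(PbO2) = 0.2560 mol
n(Pb) = 32.66 / 207.20 = 0.1576 mol
n(H2SO4) = 2.36 × 182.2/1000 = 0.4300 mol
n/ν for PbO2 = 0.2560/1 = 0.2560
n/ν for Pb = 0.1576/1 = 0.1576
n/ν for H2SO4 = 0.4300/2 = 0.2150
Smallest n/ν is Pb → limiting reagent.
n(PbSO4) = (2/1) × 0.1576 = 0.3152 mol
mass = 0.3152 × 303.26 = 95.59 g

95.6 g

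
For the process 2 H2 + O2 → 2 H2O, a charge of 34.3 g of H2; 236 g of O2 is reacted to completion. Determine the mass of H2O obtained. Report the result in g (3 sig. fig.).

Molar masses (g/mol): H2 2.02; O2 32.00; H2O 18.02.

266 g

n(H2) = 34.30 / 2.02 = 16.98 mol
n(O2) = 236.0 / 32.00 = 7.375 mol
n/ν → H2: 8.490, O2: 7.375; O2 is limiting.
n(H2O) = (2/1) × 7.375 = 14.75 mol
mass = 14.75 × 18.02 = 265.8 g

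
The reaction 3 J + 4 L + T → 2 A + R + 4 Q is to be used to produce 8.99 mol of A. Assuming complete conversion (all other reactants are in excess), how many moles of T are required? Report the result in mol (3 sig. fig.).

n(A) = 8.990 mol
n(T) = (1/2) × 8.990 = 4.495 mol

4.50 mol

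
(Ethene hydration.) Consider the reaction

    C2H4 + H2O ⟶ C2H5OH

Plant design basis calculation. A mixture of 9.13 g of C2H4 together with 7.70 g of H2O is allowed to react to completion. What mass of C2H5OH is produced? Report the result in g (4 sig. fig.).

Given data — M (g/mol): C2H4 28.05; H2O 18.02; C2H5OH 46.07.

15.00 g

n(C2H4) = 9.130 / 28.05 = 0.3255 mol
n(H2O) = 7.700 / 18.02 = 0.4273 mol
n/ν for C2H4 = 0.3255/1 = 0.3255
n/ν for H2O = 0.4273/1 = 0.4273
Smallest n/ν is C2H4 → limiting reagent.
n(C2H5OH) = (1/1) × 0.3255 = 0.3255 mol
mass = 0.3255 × 46.07 = 15.00 g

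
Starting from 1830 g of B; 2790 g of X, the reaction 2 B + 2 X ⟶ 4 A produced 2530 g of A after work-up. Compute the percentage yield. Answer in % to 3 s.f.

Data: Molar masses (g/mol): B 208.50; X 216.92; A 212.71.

67.8 %

n(B) = 1830 / 208.50 = 8.777 mol
n(X) = 2790 / 216.92 = 12.86 mol
n/ν for B = 8.777/2 = 4.389
n/ν for X = 12.86/2 = 6.430
Smallest n/ν is B → limiting reagent.
theoretical n(A) = (4/2) × 8.777 = 17.55 mol → 3733 g
% yield = 2530 / 3733 × 100 = 67.77 %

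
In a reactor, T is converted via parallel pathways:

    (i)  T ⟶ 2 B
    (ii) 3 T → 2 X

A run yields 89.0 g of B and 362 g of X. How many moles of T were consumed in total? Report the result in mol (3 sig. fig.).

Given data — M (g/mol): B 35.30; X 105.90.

n(B) = 89.0 / 35.30 = 2.521 mol
n(X) = 362 / 105.90 = 3.418 mol
n(T) via (i) = (1/2)×2.521 = 1.261 mol
n(T) via (ii) = (3/2)×3.418 = 5.127 mol
total n(T) = 1.261 + 5.127 = 6.388 mol

6.39 mol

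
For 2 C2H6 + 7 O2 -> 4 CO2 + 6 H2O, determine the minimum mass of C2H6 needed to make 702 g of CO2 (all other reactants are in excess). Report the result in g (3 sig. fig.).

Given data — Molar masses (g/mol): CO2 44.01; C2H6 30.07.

n(CO2) = 702 / 44.01 = 15.95 mol
n(C2H6) = (2/4) × 15.95 = 7.975 mol
mass = 7.975 × 30.07 = 239.8 g

240 g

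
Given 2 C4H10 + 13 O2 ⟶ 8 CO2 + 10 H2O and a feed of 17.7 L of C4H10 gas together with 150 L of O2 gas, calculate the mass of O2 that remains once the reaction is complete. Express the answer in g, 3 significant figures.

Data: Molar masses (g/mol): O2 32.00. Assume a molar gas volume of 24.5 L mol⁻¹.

n(C4H10) = 17.70 / 24.5 = 0.7224 mol
n(O2) = 150.0 / 24.5 = 6.122 mol
n/ν for C4H10 = 0.7224/2 = 0.3612
n/ν for O2 = 6.122/13 = 0.4709
Smallest n/ν is C4H10 → limiting reagent.
O2 consumed = (13/2) × 0.7224 = 4.696 mol
O2 remaining = 6.122 − 4.696 = 1.426 mol
mass = 1.426 × 32.00 = 45.63 g

45.6 g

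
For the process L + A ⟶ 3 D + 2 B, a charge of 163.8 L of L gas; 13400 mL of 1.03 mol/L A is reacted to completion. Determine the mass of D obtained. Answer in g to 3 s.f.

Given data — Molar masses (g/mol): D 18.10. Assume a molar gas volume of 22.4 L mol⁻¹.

n(L) = 163.8 / 22.4 = 7.313 mol
n(A) = 1.03 × 13400/1000 = 13.80 mol
n/ν for L = 7.313/1 = 7.313
n/ν for A = 13.80/1 = 13.80
Smallest n/ν is L → limiting reagent.
n(D) = (3/1) × 7.313 = 21.94 mol
mass = 21.94 × 18.10 = 397.1 g

397 g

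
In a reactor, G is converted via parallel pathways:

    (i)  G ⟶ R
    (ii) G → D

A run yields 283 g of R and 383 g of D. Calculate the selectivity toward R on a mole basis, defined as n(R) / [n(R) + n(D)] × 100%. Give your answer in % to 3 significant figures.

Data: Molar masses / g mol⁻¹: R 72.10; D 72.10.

42.5 %

n(R) = 283 / 72.10 = 3.925 mol
n(D) = 383 / 72.10 = 5.312 mol
selectivity = 3.925/(3.925+5.312) × 100 = 42.49 %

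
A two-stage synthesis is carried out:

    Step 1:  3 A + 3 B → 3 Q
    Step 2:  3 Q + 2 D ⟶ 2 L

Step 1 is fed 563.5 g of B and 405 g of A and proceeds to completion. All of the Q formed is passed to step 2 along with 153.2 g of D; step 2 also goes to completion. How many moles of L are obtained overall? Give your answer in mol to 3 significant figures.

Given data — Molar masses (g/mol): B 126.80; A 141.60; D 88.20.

Step 1:
n(B) = 563.5 / 126.80 = 4.444 mol
n(A) = 405.0 / 141.60 = 2.860 mol
n/ν → B: 1.481, A: 0.9533; A is limiting.
n(Q) produced = (3/3) × 2.860 = 2.860 mol
Step 2:
n(Q) available = 2.860 mol
n(D) = 153.2 / 88.20 = 1.737 mol
n/ν → Q: 0.9533, D: 0.8685; D is limiting.
n(L) = (2/2) × 1.737 = 1.737 mol

1.74 mol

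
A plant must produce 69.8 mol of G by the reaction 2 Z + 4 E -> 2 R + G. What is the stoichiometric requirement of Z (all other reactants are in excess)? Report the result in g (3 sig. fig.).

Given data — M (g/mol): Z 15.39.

2150 g

n(G) = 69.80 mol
n(Z) = (2/1) × 69.80 = 139.6 mol
mass = 139.6 × 15.39 = 2148 g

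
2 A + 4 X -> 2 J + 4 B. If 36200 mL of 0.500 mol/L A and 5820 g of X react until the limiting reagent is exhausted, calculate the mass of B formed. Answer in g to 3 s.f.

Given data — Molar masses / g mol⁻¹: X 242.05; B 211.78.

n(A) = 0.500 × 36200/1000 = 18.10 mol
n(X) = 5820 / 242.05 = 24.04 mol
n/ν for A = 18.10/2 = 9.050
n/ν for X = 24.04/4 = 6.010
Smallest n/ν is X → limiting reagent.
n(B) = (4/4) × 24.04 = 24.04 mol
mass = 24.04 × 211.78 = 5091 g

5090 g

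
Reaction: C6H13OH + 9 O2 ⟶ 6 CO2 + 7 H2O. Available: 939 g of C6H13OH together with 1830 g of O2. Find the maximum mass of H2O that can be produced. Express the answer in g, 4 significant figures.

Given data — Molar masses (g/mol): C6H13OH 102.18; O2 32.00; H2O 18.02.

801.5 g

n(C6H13OH) = 939.0 / 102.18 = 9.190 mol
n(O2) = 1830 / 32.00 = 57.19 mol
n/ν → C6H13OH: 9.190, O2: 6.354; O2 is limiting.
n(H2O) = (7/9) × 57.19 = 44.48 mol
mass = 44.48 × 18.02 = 801.5 g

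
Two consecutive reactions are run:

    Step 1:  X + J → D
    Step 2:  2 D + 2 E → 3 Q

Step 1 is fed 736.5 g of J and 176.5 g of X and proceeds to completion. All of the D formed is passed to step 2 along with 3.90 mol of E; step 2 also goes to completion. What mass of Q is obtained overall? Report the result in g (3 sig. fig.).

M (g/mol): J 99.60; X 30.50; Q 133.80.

Step 1:
n(J) = 736.5 / 99.60 = 7.395 mol
n(X) = 176.5 / 30.50 = 5.787 mol
n/ν for J = 7.395/1 = 7.395
n/ν for X = 5.787/1 = 5.787
Smallest n/ν is X → limiting reagent.
n(D) produced = (1/1) × 5.787 = 5.787 mol
Step 2:
n(D) available = 5.787 mol
n(E) = 3.900 mol
n/ν for D = 5.787/2 = 2.894
n/ν for E = 3.900/2 = 1.950
Smallest n/ν is E → limiting reagent.
n(Q) = (3/2) × 3.900 = 5.850 mol
mass = 5.850 × 133.80 = 782.7 g

783 g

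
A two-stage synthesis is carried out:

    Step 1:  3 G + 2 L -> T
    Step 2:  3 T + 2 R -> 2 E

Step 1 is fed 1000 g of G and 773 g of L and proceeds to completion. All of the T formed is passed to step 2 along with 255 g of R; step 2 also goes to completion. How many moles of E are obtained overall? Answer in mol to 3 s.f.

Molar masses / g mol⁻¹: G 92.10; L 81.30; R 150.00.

Step 1:
n(G) = 1000 / 92.10 = 10.86 mol
n(L) = 773.0 / 81.30 = 9.508 mol
n/ν for G = 10.86/3 = 3.620
n/ν for L = 9.508/2 = 4.754
Smallest n/ν is G → limiting reagent.
n(T) produced = (1/3) × 10.86 = 3.620 mol
Step 2:
n(T) available = 3.620 mol
n(R) = 255.0 / 150.00 = 1.700 mol
n/ν for T = 3.620/3 = 1.207
n/ν for R = 1.700/2 = 0.8500
Smallest n/ν is R → limiting reagent.
n(E) = (2/2) × 1.700 = 1.700 mol

1.70 mol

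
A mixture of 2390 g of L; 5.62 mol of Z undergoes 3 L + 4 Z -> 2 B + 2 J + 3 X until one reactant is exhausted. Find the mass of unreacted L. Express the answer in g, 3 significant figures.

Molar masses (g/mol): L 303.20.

1110 g

n(L) = 2390 / 303.20 = 7.883 mol
n(Z) = 5.620 mol
n/ν for L = 7.883/3 = 2.628
n/ν for Z = 5.620/4 = 1.405
Smallest n/ν is Z → limiting reagent.
L consumed = (3/4) × 5.620 = 4.215 mol
L remaining = 7.883 − 4.215 = 3.668 mol
mass = 3.668 × 303.20 = 1112 g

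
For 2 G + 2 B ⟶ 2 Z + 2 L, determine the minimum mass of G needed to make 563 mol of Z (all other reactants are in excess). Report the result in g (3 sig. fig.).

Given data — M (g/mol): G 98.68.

55600 g

n(Z) = 563.0 mol
n(G) = (2/2) × 563.0 = 563.0 mol
mass = 563.0 × 98.68 = 55560 g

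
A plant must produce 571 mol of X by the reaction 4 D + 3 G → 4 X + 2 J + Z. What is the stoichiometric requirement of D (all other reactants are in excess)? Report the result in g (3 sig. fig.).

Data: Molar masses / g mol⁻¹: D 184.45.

n(X) = 571.0 mol
n(D) = (4/4) × 571.0 = 571.0 mol
mass = 571.0 × 184.45 = 105300 g

105000 g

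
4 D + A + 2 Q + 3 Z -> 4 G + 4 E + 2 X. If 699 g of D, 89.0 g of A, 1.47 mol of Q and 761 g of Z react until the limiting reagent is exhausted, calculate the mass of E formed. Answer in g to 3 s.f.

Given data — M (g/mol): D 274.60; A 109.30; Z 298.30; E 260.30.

663 g

n(D) = 699.0 / 274.60 = 2.546 mol
n(A) = 89.00 / 109.30 = 0.8143 mol
n(Q) = 1.470 mol
n(Z) = 761.0 / 298.30 = 2.551 mol
n/ν for D = 2.546/4 = 0.6365
n/ν for A = 0.8143/1 = 0.8143
n/ν for Q = 1.470/2 = 0.7350
n/ν for Z = 2.551/3 = 0.8503
Smallest n/ν is D → limiting reagent.
n(E) = (4/4) × 2.546 = 2.546 mol
mass = 2.546 × 260.30 = 662.7 g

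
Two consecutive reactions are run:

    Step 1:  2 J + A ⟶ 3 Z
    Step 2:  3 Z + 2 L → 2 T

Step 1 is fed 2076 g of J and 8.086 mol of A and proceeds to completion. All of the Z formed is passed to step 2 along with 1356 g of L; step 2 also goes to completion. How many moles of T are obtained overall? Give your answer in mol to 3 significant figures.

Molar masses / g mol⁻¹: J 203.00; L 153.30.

Step 1:
n(J) = 2076 / 203.00 = 10.23 mol
n(A) = 8.086 mol
n/ν → J: 5.115, A: 8.086; J is limiting.
n(Z) produced = (3/2) × 10.23 = 15.35 mol
Step 2:
n(Z) available = 15.35 mol
n(L) = 1356 / 153.30 = 8.845 mol
n/ν → Z: 5.117, L: 4.423; L is limiting.
n(T) = (2/2) × 8.845 = 8.845 mol

8.85 mol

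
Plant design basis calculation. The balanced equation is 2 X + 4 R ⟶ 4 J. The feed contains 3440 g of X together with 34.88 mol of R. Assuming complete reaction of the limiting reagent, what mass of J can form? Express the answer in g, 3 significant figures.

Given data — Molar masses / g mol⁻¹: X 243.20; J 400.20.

n(X) = 3440 / 243.20 = 14.14 mol
n(R) = 34.88 mol
n/ν for X = 14.14/2 = 7.070
n/ν for R = 34.88/4 = 8.720
Smallest n/ν is X → limiting reagent.
n(J) = (4/2) × 14.14 = 28.28 mol
mass = 28.28 × 400.20 = 11320 g

11300 g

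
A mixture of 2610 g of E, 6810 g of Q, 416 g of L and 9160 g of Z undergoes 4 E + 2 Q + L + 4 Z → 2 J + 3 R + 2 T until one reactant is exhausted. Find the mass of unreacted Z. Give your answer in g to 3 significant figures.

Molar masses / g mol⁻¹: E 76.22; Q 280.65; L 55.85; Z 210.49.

n(E) = 2610 / 76.22 = 34.24 mol
n(Q) = 6810 / 280.65 = 24.27 mol
n(L) = 416.0 / 55.85 = 7.449 mol
n(Z) = 9160 / 210.49 = 43.52 mol
n/ν for E = 34.24/4 = 8.560
n/ν for Q = 24.27/2 = 12.14
n/ν for L = 7.449/1 = 7.449
n/ν for Z = 43.52/4 = 10.88
Smallest n/ν is L → limiting reagent.
Z consumed = (4/1) × 7.449 = 29.80 mol
Z remaining = 43.52 − 29.80 = 13.72 mol
mass = 13.72 × 210.49 = 2888 g

2890 g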